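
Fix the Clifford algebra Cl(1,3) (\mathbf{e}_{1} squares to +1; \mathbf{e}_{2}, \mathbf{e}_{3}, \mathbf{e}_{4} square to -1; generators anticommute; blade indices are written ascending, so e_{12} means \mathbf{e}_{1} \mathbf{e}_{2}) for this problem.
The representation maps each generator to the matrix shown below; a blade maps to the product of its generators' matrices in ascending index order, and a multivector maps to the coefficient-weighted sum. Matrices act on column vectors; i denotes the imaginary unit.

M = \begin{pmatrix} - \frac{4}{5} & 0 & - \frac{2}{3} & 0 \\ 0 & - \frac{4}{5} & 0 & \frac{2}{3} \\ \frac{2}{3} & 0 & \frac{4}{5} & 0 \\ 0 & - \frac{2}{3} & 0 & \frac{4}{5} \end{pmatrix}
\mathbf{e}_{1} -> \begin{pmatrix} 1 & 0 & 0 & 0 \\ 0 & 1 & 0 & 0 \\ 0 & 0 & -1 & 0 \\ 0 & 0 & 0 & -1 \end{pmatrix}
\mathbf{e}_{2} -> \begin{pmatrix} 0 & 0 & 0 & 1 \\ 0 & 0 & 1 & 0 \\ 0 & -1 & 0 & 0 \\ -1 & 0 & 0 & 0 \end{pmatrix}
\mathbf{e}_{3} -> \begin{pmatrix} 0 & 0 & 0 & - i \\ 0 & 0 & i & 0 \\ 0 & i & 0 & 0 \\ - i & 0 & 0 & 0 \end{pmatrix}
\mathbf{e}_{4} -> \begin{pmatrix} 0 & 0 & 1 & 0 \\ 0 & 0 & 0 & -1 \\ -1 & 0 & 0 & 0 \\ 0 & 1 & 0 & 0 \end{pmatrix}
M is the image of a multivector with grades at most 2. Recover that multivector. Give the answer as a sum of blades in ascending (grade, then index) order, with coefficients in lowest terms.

Method: the blade images are trace-orthogonal — tr(rho(e_A) rho(e_B)^-1) = 4 if A = B and 0 otherwise — and rho(e_A)^-1 = (e_A)^2 * rho(e_A) with (e_A)^2 = +1 or -1, so the coefficient of e_A in the preimage is (e_A)^2 * tr(M rho(e_A))/4.
Nonzero projections over blades of grade <= 2: e_{1}: (e_{1})^2 = +1, tr(M rho(e_{1})) = - \frac{16}{5}, coefficient -\frac{4}{5}; e_{4}: (e_{4})^2 = -1, tr(M rho(e_{4})) = \frac{8}{3}, coefficient -\frac{2}{3}. Every other blade of grade <= 2 projects to 0.
Answer: -\frac{4}{5} e_{1} - \frac{2}{3} e_{4}


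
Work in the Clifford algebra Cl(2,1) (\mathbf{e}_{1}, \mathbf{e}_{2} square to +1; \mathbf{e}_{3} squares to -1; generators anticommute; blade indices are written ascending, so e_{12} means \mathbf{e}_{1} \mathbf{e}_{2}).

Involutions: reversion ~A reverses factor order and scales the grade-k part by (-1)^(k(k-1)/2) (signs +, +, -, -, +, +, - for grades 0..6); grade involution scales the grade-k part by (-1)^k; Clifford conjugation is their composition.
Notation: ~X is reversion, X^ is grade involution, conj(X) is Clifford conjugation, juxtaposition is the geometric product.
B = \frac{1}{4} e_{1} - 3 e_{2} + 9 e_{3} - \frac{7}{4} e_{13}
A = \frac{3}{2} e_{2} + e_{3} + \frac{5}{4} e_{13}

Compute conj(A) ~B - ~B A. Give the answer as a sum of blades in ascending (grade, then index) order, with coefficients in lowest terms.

first term: \frac{181}{16} + \frac{19}{2} e_{1} + \frac{5}{16} e_{3} + \frac{3}{8} e_{12} + \frac{1}{4} e_{13} - \frac{33}{2} e_{23} - \frac{9}{8} e_{123}
second term: -\frac{181}{16} + \frac{19}{2} e_{1} + \frac{5}{16} e_{3} + \frac{3}{8} e_{12} + \frac{1}{4} e_{13} - \frac{33}{2} e_{23} + \frac{9}{8} e_{123}
Answer: \frac{181}{8} - \frac{9}{4} e_{123}


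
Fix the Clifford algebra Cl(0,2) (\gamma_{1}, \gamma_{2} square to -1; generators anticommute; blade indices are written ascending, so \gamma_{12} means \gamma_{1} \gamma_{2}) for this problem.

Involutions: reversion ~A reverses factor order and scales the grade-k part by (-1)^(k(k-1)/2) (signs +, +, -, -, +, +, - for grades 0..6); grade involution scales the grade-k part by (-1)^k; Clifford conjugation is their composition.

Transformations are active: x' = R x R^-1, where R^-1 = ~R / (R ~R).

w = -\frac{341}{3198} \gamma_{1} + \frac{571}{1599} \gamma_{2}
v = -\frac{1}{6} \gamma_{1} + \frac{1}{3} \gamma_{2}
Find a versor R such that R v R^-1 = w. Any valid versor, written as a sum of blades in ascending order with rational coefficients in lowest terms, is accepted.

The midline construction: v and w both square to -\frac{5}{36}, so reflecting in their sum -\frac{437}{1599} \gamma_{1} + \frac{368}{533} \gamma_{2} exchanges them.
Answer: -\frac{437}{1599} \gamma_{1} + \frac{368}{533} \gamma_{2}


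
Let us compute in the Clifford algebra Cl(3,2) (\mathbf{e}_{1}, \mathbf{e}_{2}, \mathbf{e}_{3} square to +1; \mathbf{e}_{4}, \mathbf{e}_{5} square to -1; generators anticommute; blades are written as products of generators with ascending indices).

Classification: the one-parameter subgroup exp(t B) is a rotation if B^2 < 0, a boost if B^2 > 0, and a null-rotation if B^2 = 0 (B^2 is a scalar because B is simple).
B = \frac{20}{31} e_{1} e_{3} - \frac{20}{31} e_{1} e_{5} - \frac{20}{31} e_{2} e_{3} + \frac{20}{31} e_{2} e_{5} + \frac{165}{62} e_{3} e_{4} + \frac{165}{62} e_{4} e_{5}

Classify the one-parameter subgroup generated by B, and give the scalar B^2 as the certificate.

B^2 term by term: the squares give (\frac{20}{31})^2*(e_{1} e_{3})^2 + (-\frac{20}{31})^2*(e_{1} e_{5})^2 + (-\frac{20}{31})^2*(e_{2} e_{3})^2 + (\frac{20}{31})^2*(e_{2} e_{5})^2 + (\frac{165}{62})^2*(e_{3} e_{4})^2 + (\frac{165}{62})^2*(e_{4} e_{5})^2 = \frac{400}{961}*(-1) + \frac{400}{961}*(+1) + \frac{400}{961}*(-1) + \frac{400}{961}*(+1) + \frac{27225}{3844}*(+1) + \frac{27225}{3844}*(-1) = 0 (each basis 2-blade squares to minus the product of its generators' squares); cross terms between blades sharing an index anticommute and cancel; the commuting (index-disjoint) pairs give grade-4 terms 2*c*c'*(blade product), which cancel blade by blade — e_{1} e_{2} e_{3} e_{5}: -\frac{800}{961} + \frac{800}{961} = 0; e_{1} e_{3} e_{4} e_{5}: \frac{3300}{961} - \frac{3300}{961} = 0; e_{2} e_{3} e_{4} e_{5}: -\frac{3300}{961} + \frac{3300}{961} = 0 — confirming B is simple. So B^2 = 0.
Answer: null-rotation, certificate B^2 = 0. Certificate logic: 0 is a conjugation-invariant scalar, so its sign fixes rotation versus boost versus null-rotation outright.


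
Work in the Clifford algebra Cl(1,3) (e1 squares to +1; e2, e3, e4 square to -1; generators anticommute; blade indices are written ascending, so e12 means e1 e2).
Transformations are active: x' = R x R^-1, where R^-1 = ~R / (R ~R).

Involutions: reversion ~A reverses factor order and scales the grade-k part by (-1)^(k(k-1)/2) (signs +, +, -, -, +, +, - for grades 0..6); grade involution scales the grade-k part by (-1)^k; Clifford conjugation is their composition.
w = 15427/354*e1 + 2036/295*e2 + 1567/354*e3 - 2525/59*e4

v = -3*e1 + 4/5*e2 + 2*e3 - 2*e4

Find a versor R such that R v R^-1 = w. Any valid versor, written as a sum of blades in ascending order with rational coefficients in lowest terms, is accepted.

Sketch: the shared square 9/25 makes R = v + w = 14365/354*e1 + 2272/295*e2 + 2275/354*e3 - 2643/59*e4 the natural versor; its sandwich fixes that direction, negates (v - w)/2, and sends v to w.
Answer: 14365/354*e1 + 2272/295*e2 + 2275/354*e3 - 2643/59*e4


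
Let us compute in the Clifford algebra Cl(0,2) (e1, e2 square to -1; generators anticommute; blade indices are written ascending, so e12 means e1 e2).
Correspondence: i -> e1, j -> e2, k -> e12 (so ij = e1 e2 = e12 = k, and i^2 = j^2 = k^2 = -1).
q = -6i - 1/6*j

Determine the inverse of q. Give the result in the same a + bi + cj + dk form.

In blades: q = -6*e1 - 1/6*e2.
With qbar = 6*e1 + 1/6*e2 (scalar fixed, mapped units negated), q qbar = 1297/36 (the sum of squared coefficients), so q^-1 = qbar / (1297/36) = 216/1297*e1 + 6/1297*e2; translating back:
Answer: 216/1297*i + 6/1297*j


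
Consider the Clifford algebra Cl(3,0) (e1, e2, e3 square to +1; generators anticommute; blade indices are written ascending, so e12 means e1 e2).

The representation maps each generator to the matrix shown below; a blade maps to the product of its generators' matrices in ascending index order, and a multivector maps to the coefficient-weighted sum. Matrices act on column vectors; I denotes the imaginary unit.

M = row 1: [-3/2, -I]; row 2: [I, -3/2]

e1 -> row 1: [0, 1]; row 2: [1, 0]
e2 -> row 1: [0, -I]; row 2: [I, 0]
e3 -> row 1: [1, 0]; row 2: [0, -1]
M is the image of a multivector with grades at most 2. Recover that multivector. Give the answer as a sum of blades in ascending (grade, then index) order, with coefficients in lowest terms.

Method: 1, rho(e1), rho(e2), rho(e3) form a trace-orthogonal basis of the 2x2 complex matrices (tr(X Y) = 2 if X = Y, else 0), so M = m0*1 + m1*rho(e1) + m2*rho(e2) + m3*rho(e3) with m0 = tr(M)/2 = -3/2, m1 = tr(M rho(e1))/2 = 0, m2 = tr(M rho(e2))/2 = 1, m3 = tr(M rho(e3))/2 = 0.
Multiplying table entries, the bivector images are rho(e12) = I*rho(e3), rho(e13) = -I*rho(e2), rho(e23) = I*rho(e1); with real blade coefficients the real parts of m0..m3 are the coefficients of 1, e1, e2, e3 and the imaginary parts give the bivectors (e23: Im m1, e13: -Im m2, e12: Im m3).
Answer: -3/2 + e2


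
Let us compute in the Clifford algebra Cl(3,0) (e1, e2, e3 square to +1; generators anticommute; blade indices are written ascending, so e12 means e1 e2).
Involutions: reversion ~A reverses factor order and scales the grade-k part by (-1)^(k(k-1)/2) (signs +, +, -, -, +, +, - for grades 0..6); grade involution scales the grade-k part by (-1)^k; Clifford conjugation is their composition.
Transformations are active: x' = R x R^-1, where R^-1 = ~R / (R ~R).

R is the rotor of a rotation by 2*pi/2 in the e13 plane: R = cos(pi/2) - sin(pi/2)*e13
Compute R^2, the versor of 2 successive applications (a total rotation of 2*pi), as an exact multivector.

Half-angle bookkeeping: 2 applications in e13 add up to rotor phase 2*pi/2 = pi, so R^2 = cos(pi) - sin(pi)*e13.
cos(pi) = -1 and sin(pi) = 0, so R^2 = -1. The total rotation 2*pi is 1 full turn, so every vector returns to itself, yet the rotor is -1, on the OTHER sheet of the double cover (an odd number of 2*pi turns).
Answer: -1


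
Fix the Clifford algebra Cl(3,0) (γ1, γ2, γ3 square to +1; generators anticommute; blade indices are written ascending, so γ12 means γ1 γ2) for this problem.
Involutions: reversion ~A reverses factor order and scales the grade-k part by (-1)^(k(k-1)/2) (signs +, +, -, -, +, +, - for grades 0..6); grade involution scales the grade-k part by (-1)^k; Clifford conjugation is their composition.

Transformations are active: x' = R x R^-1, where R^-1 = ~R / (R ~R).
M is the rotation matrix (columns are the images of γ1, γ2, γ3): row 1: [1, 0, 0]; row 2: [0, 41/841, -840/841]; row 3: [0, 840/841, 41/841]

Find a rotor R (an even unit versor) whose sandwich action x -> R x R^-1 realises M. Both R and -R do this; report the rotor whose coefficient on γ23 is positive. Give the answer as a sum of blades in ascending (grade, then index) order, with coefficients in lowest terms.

Method: write R = a + b12*γ12 + b13*γ13 + b23*γ23 with a^2 + b12^2 + b13^2 + b23^2 = 1 (so R^-1 = ~R). Expanding the columns R e_j ~R gives tr M = 4a^2 - 1 and, from the antisymmetric part, M21 - M12 = -4a*b12, M13 - M31 = 4a*b13, M32 - M23 = -4a*b23.
Here tr M = 923/841, so a^2 = (1 + tr M)/4 = 441/841 and a = ±21/29. Taking a = 21/29: M21 - M12 = 0, M13 - M31 = 0, M32 - M23 = 1680/841, giving b12 = 0, b13 = 0, b23 = -20/29, i.e. R = 21/29 - 20/29*γ23.
Its γ23 coefficient is negative, so report the other preimage -R.
Answer: -21/29 + 20/29*γ23. Key observation: the double cover Spin(3) -> SO(3) sends R and -R to the same matrix (trace 923/841 here), so the stated sign of the γ23 coefficient is what selects one sheet.


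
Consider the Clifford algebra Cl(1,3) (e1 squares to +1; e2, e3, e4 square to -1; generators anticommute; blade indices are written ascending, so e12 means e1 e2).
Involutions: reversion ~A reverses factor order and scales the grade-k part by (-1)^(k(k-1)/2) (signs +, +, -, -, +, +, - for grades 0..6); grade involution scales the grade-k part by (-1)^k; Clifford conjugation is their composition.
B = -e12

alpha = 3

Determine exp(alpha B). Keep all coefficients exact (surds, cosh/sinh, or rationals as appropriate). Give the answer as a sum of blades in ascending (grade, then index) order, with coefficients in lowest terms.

B^2 = (-1)^2*(e12)^2 = 1*(+1) = 1 (a basis 2-blade squares to minus the product of its generators' squares).
B^2 = 1 — the positive square puts this in the hyperbolic regime; l = 1, alpha*l = 3, so exp(alpha B) = cosh(3) + (sinh(3)/1)*B = cosh(3) + (sinh(3))*B.
Answer: cosh(3) - sinh(3)*e12


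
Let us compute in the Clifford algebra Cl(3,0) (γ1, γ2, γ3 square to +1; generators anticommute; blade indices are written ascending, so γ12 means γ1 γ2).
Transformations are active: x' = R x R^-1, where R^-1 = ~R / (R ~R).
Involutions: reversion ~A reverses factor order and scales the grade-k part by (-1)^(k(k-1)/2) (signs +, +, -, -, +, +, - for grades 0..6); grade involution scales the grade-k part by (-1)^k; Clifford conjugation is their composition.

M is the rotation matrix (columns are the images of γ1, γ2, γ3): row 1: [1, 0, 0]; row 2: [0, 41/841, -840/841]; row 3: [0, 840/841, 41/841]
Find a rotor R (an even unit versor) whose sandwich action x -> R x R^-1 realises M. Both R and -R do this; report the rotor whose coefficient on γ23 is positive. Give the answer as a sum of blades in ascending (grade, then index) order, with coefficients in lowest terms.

Method: write R = a + b12*γ12 + b13*γ13 + b23*γ23 with a^2 + b12^2 + b13^2 + b23^2 = 1 (so R^-1 = ~R). Expanding the columns R e_j ~R gives tr M = 4a^2 - 1 and, from the antisymmetric part, M21 - M12 = -4a*b12, M13 - M31 = 4a*b13, M32 - M23 = -4a*b23.
Here tr M = 923/841, so a^2 = (1 + tr M)/4 = 441/841 and a = ±21/29. Taking a = 21/29: M21 - M12 = 0, M13 - M31 = 0, M32 - M23 = 1680/841, giving b12 = 0, b13 = 0, b23 = -20/29, i.e. R = 21/29 - 20/29*γ23.
Its γ23 coefficient is negative, so report the other preimage -R.
Answer: -21/29 + 20/29*γ23. Why the constraint matters: R and -R act identically through the sandwich — M has trace 923/841 either way — so only the sign condition on γ23 picks one of the two preimages.


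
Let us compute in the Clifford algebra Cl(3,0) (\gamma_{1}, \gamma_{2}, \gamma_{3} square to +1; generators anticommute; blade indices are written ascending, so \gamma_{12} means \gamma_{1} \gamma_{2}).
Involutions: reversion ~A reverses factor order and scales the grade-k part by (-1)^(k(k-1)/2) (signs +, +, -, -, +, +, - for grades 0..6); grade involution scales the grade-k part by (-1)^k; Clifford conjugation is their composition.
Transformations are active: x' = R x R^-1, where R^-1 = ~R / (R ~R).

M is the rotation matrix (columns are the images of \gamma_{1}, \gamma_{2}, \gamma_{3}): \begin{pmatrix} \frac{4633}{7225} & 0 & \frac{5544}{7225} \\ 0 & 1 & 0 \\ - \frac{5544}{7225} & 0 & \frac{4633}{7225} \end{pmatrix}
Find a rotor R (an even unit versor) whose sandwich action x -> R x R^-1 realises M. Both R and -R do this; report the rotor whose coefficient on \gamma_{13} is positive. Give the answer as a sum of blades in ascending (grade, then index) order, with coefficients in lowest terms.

Method: write R = a + b12*\gamma_{12} + b13*\gamma_{13} + b23*\gamma_{23} with a^2 + b12^2 + b13^2 + b23^2 = 1 (so R^-1 = ~R). Expanding the columns R e_j ~R gives tr M = 4a^2 - 1 and, from the antisymmetric part, M21 - M12 = -4a*b12, M13 - M31 = 4a*b13, M32 - M23 = -4a*b23.
Here tr M = \frac{16491}{7225}, so a^2 = (1 + tr M)/4 = \frac{5929}{7225} and a = ±\frac{77}{85}. Taking a = \frac{77}{85}: M21 - M12 = 0, M13 - M31 = \frac{11088}{7225}, M32 - M23 = 0, giving b12 = 0, b13 = \frac{36}{85}, b23 = 0, i.e. R = \frac{77}{85} + \frac{36}{85} \gamma_{13}.
Its \gamma_{13} coefficient is already positive.
Answer: \frac{77}{85} + \frac{36}{85} \gamma_{13}. Note: both R and -R realise this M (trace \frac{16491}{7225}); the covering map identifies them, and the \gamma_{13}-coefficient sign is the tie-breaker.


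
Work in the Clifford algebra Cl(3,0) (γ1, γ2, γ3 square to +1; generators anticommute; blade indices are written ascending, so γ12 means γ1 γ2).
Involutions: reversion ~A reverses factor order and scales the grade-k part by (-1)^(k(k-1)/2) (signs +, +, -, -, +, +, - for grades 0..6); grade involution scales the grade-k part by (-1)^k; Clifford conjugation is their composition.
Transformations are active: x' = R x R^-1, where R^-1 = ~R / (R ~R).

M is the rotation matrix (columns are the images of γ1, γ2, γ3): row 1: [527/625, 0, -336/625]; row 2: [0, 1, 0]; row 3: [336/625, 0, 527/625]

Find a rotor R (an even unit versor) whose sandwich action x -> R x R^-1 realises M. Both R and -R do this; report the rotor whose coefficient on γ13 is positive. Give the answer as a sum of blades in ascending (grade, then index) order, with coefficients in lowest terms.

Method: write R = a + b12*γ12 + b13*γ13 + b23*γ23 with a^2 + b12^2 + b13^2 + b23^2 = 1 (so R^-1 = ~R). Expanding the columns R e_j ~R gives tr M = 4a^2 - 1 and, from the antisymmetric part, M21 - M12 = -4a*b12, M13 - M31 = 4a*b13, M32 - M23 = -4a*b23.
Here tr M = 1679/625, so a^2 = (1 + tr M)/4 = 576/625 and a = ±24/25. Taking a = 24/25: M21 - M12 = 0, M13 - M31 = -672/625, M32 - M23 = 0, giving b12 = 0, b13 = -7/25, b23 = 0, i.e. R = 24/25 - 7/25*γ13.
Its γ13 coefficient is negative, so report the other preimage -R.
Answer: -24/25 + 7/25*γ13. Sheet selection: the two-to-one cover makes ±R indistinguishable at the matrix level (trace 1679/625), so uniqueness comes from the required sign on γ13.


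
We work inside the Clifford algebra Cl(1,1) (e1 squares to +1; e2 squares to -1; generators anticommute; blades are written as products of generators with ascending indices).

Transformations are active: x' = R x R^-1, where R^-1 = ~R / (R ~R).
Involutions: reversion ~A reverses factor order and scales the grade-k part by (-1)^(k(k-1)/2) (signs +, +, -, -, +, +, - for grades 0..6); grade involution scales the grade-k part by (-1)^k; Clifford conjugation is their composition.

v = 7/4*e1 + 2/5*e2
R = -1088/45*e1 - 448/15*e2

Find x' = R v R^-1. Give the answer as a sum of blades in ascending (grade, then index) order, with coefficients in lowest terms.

~R = -1088/45*e1 - 448/15*e2, and R ~R = -622592/2025, so R^-1 = ~R / (-622592/2025).
R v = -6832/225 + 9584/225*e1 e2
Answer: -9919/1520*e1 - 1915/304*e2


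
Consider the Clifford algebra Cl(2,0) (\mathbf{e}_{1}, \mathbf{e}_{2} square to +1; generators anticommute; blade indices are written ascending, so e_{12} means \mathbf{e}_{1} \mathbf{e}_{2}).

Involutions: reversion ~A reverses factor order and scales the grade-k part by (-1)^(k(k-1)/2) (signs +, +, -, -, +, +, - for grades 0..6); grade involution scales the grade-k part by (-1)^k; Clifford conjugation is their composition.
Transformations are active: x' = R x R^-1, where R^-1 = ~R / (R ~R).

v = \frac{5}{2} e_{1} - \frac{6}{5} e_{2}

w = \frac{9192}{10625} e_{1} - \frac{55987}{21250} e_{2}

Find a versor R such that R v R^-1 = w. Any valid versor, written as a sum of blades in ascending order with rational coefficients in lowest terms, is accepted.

Sketch: the shared square \frac{769}{100} makes R = v + w = \frac{71509}{21250} e_{1} - \frac{81487}{21250} e_{2} the natural versor; its sandwich fixes that direction, negates (v - w)/2, and sends v to w.
Answer: \frac{71509}{21250} e_{1} - \frac{81487}{21250} e_{2}


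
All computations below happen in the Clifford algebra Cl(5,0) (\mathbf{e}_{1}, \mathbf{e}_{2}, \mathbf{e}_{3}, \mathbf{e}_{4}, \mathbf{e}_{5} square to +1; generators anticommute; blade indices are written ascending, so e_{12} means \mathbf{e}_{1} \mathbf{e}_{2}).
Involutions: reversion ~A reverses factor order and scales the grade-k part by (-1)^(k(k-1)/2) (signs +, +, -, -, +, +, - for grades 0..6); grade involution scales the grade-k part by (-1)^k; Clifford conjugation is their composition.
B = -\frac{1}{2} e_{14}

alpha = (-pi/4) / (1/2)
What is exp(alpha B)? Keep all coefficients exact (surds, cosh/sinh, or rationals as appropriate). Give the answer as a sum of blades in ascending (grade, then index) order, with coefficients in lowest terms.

B^2 = (-\frac{1}{2})^2*(e_{14})^2 = \frac{1}{4}*(-1) = -\frac{1}{4} (a basis 2-blade squares to minus the product of its generators' squares).
B^2 = -\frac{1}{4} — B^2 < 0, so the exponential closes trigonometrically: l = \frac{1}{2}, alpha*l = - \frac{\pi}{4}, so exp(alpha B) = cos(- \frac{\pi}{4}) + (sin(- \frac{\pi}{4})/(\frac{1}{2}))*B = \frac{\sqrt{2}}{2} + (- \sqrt{2})*B.
Answer: \frac{\sqrt{2}}{2} + \frac{\sqrt{2}}{2} e_{14}


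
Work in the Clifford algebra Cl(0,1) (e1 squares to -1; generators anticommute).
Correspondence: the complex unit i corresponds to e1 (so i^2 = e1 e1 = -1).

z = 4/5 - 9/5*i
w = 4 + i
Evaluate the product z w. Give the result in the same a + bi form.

In blades: z = 4/5 - 9/5*e1, w = 4 + e1.
Distribute z over w term by term (generator squares from the signature, products reordered to ascending indices): (4/5)*w = 16/5 + 4/5*e1; (-9/5*e1)*w = 9/5 - 36/5*e1.
Sum: 5 - 32/5*e1; translating back through the correspondence:
Answer: 5 - 32/5*i


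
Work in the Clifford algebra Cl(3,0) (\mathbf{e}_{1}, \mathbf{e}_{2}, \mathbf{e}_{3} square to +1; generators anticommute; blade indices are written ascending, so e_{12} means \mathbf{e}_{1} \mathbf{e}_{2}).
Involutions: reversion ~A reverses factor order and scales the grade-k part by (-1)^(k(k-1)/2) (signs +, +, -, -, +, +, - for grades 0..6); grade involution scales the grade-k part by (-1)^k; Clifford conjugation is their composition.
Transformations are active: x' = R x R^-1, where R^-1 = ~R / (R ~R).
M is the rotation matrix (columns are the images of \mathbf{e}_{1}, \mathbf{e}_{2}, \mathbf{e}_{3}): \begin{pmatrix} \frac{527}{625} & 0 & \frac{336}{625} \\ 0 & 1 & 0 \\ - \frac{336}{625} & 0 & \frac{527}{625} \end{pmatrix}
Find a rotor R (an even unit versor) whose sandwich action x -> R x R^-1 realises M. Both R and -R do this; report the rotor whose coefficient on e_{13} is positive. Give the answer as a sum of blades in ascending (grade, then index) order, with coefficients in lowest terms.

Method: write R = a + b12*e_{12} + b13*e_{13} + b23*e_{23} with a^2 + b12^2 + b13^2 + b23^2 = 1 (so R^-1 = ~R). Expanding the columns R e_j ~R gives tr M = 4a^2 - 1 and, from the antisymmetric part, M21 - M12 = -4a*b12, M13 - M31 = 4a*b13, M32 - M23 = -4a*b23.
Here tr M = \frac{1679}{625}, so a^2 = (1 + tr M)/4 = \frac{576}{625} and a = ±\frac{24}{25}. Taking a = \frac{24}{25}: M21 - M12 = 0, M13 - M31 = \frac{672}{625}, M32 - M23 = 0, giving b12 = 0, b13 = \frac{7}{25}, b23 = 0, i.e. R = \frac{24}{25} + \frac{7}{25} e_{13}.
Its e_{13} coefficient is already positive.
Answer: \frac{24}{25} + \frac{7}{25} e_{13}. Uniqueness: Spin(3) -> SO(3) maps R and -R to the same rotation of trace \frac{1679}{625}; fixing the sign of the e_{13} coefficient removes the ambiguity.


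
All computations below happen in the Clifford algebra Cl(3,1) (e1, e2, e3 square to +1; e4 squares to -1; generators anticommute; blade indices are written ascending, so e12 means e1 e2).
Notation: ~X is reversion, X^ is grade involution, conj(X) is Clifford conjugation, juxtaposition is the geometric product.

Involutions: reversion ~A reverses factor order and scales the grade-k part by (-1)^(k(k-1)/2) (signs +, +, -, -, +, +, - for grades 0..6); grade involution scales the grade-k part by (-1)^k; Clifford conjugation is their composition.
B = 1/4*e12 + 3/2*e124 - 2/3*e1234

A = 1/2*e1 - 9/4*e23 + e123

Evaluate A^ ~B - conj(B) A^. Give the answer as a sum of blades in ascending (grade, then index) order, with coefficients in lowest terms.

first term: 1/8*e2 - 1/4*e3 - 2/3*e4 - 9/16*e13 - 3/2*e14 + 3/4*e24 - 3/2*e34 - 27/8*e134 + 1/3*e234
second term: -1/8*e2 - 1/4*e3 + 2/3*e4 + 9/16*e13 - 3/2*e14 - 3/4*e24 - 3/2*e34 - 27/8*e134 - 1/3*e234
Answer: 1/4*e2 - 4/3*e4 - 9/8*e13 + 3/2*e24 + 2/3*e234


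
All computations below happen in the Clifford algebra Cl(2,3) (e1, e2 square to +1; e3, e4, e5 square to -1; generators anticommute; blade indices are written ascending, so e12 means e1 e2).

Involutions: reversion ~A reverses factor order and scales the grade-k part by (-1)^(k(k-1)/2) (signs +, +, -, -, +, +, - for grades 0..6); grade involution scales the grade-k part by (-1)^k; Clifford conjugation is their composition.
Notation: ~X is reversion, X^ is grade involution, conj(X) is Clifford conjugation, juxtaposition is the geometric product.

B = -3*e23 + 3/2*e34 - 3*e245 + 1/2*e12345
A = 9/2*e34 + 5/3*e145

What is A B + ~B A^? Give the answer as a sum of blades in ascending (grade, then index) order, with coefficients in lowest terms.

first term: -27/4 + 5*e12 - 5/6*e23 - 27/2*e24 - 9/4*e125 + 5/2*e135 + 27/2*e235 - 5*e12345
second term: 27/4 - 5*e12 + 5/6*e23 - 27/2*e24 - 9/4*e125 - 5/2*e135 + 27/2*e235 - 5*e12345
Answer: -27*e24 - 9/2*e125 + 27*e235 - 10*e12345


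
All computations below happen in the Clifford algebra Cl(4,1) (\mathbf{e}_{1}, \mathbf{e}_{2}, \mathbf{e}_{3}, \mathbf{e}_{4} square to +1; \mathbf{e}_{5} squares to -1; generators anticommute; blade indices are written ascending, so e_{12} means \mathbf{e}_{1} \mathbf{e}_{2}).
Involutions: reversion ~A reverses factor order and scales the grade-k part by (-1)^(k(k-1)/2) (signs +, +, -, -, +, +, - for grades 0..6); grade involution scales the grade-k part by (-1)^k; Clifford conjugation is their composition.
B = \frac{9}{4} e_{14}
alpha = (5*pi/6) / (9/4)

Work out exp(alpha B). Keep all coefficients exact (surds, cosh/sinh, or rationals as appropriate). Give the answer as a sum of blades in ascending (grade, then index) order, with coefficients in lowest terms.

B^2 = (\frac{9}{4})^2*(e_{14})^2 = \frac{81}{16}*(-1) = -\frac{81}{16} (a basis 2-blade squares to minus the product of its generators' squares).
B^2 = -\frac{81}{16} — a negative square means the series sums to a rotation: l = \frac{9}{4}, alpha*l = \frac{5 \pi}{6}, so exp(alpha B) = cos(\frac{5 \pi}{6}) + (sin(\frac{5 \pi}{6})/(\frac{9}{4}))*B = - \frac{\sqrt{3}}{2} + (\frac{2}{9})*B.
Answer: - \frac{\sqrt{3}}{2} + \frac{1}{2} e_{14}


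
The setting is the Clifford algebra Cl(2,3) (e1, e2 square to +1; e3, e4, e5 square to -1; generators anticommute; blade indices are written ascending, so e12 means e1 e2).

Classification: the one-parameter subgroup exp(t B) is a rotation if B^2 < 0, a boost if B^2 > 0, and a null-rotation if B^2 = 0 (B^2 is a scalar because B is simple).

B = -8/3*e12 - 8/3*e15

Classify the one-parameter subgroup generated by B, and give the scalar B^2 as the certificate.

B^2 term by term: the squares give (-8/3)^2*(e12)^2 + (-8/3)^2*(e15)^2 = 64/9*(-1) + 64/9*(+1) = 0 (each basis 2-blade squares to minus the product of its generators' squares); cross terms between blades sharing an index anticommute and cancel. So B^2 = 0.
Answer: null-rotation, certificate B^2 = 0. One invariant decides it: the square 0 survives every conjugation, and its sign is exactly the classification.


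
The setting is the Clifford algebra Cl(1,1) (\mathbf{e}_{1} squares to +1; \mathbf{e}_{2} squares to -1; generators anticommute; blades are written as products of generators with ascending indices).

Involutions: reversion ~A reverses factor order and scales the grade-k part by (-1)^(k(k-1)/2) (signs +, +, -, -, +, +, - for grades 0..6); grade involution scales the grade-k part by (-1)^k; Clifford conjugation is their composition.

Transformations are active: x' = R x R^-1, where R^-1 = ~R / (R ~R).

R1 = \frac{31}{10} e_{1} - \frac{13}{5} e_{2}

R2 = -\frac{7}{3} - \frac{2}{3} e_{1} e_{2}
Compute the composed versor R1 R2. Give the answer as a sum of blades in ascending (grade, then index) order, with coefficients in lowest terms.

Distribute over the terms of R1 (each basis-blade product reordered to ascending indices, repeated generators contracted through their squares):
(\frac{31}{10} e_{1}) R2 = -\frac{217}{30} e_{1} - \frac{31}{15} e_{2}
(-\frac{13}{5} e_{2}) R2 = \frac{26}{15} e_{1} + \frac{91}{15} e_{2}
Summing the partial products and collecting blades:
Answer: -\frac{11}{2} e_{1} + 4 e_{2}


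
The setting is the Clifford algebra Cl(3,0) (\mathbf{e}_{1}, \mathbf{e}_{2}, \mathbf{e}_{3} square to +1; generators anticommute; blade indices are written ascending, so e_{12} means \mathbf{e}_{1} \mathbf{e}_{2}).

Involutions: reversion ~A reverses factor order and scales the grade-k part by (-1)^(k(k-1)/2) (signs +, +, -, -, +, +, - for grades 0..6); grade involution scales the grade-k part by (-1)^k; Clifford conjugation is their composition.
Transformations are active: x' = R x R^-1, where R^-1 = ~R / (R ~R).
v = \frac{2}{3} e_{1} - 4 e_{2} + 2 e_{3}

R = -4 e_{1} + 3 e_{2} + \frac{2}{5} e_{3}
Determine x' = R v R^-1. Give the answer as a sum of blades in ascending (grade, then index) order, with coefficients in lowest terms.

~R = -4 e_{1} + 3 e_{2} + \frac{2}{5} e_{3}, and R ~R = \frac{629}{25}, so R^-1 = ~R / (\frac{629}{25}).
R v = -\frac{208}{15} + 14 e_{12} - \frac{124}{15} e_{13} + \frac{38}{5} e_{23}
Answer: \frac{2354}{629} e_{1} + \frac{436}{629} e_{2} - \frac{4606}{1887} e_{3}


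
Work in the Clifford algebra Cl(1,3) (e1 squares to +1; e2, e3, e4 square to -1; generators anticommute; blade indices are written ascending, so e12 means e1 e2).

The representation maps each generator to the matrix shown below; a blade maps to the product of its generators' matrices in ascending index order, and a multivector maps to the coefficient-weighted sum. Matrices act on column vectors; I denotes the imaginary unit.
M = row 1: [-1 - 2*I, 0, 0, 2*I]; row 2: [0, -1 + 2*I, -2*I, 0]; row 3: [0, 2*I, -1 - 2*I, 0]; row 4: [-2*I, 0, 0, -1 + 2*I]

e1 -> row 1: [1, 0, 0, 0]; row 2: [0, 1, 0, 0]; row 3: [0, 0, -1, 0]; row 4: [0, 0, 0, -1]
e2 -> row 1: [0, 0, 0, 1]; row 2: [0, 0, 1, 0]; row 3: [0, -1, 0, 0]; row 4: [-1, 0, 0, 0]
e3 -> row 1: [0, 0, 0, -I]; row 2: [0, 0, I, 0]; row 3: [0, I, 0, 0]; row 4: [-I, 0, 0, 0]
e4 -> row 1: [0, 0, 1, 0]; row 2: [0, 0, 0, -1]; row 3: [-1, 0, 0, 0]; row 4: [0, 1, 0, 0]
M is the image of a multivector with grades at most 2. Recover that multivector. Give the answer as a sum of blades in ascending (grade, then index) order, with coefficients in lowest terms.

Method: the blade images are trace-orthogonal — tr(rho(e_A) rho(e_B)^-1) = 4 if A = B and 0 otherwise — and rho(e_A)^-1 = (e_A)^2 * rho(e_A) with (e_A)^2 = +1 or -1, so the coefficient of e_A in the preimage is (e_A)^2 * tr(M rho(e_A))/4.
Nonzero projections over blades of grade <= 2: 1: (1)^2 = +1, tr(M 1) = -4, coefficient -1; e13: (e13)^2 = +1, tr(M rho(e13)) = -8, coefficient -2; e23: (e23)^2 = -1, tr(M rho(e23)) = -8, coefficient 2. Every other blade of grade <= 2 projects to 0.
Answer: -1 - 2*e13 + 2*e23


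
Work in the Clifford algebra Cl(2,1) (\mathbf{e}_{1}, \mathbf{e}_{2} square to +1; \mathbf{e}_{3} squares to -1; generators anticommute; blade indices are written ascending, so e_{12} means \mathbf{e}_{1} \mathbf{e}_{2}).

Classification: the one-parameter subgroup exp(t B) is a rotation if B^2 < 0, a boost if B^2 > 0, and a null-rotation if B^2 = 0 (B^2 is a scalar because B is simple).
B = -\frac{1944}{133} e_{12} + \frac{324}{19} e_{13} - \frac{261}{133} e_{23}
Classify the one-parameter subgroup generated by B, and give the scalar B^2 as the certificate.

B^2 term by term: the squares give (-\frac{1944}{133})^2*(e_{12})^2 + (\frac{324}{19})^2*(e_{13})^2 + (-\frac{261}{133})^2*(e_{23})^2 = \frac{3779136}{17689}*(-1) + \frac{104976}{361}*(+1) + \frac{68121}{17689}*(+1) = 81 (each basis 2-blade squares to minus the product of its generators' squares); cross terms between blades sharing an index anticommute and cancel. So B^2 = 81.
Answer: boost, certificate B^2 = 81. The scalar 81 is the complete invariant here: its sign names the subgroup type.


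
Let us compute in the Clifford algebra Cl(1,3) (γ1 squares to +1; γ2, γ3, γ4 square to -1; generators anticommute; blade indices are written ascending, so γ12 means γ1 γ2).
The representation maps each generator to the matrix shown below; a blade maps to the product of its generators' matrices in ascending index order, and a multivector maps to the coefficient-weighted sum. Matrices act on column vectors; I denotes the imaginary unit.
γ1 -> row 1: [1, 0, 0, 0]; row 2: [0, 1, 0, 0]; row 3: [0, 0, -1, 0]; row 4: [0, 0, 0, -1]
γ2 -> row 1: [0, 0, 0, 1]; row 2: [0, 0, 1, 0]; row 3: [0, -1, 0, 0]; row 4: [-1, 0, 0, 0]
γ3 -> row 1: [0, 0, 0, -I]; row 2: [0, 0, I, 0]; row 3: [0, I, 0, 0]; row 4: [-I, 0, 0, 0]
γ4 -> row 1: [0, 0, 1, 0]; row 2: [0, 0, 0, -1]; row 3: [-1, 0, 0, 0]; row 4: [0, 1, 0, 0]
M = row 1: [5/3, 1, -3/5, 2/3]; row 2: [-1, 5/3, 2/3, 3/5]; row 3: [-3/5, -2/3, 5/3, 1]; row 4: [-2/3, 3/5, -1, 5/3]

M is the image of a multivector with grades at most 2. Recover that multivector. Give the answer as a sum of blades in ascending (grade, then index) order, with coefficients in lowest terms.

Method: the blade images are trace-orthogonal — tr(rho(e_A) rho(e_B)^-1) = 4 if A = B and 0 otherwise — and rho(e_A)^-1 = (e_A)^2 * rho(e_A) with (e_A)^2 = +1 or -1, so the coefficient of e_A in the preimage is (e_A)^2 * tr(M rho(e_A))/4.
Nonzero projections over blades of grade <= 2: 1: (1)^2 = +1, tr(M 1) = 20/3, coefficient 5/3; γ2: (γ2)^2 = -1, tr(M rho(γ2)) = -8/3, coefficient 2/3; γ14: (γ14)^2 = +1, tr(M rho(γ14)) = -12/5, coefficient -3/5; γ24: (γ24)^2 = -1, tr(M rho(γ24)) = -4, coefficient 1. Every other blade of grade <= 2 projects to 0.
Answer: 5/3 + 2/3*γ2 - 3/5*γ14 + γ24


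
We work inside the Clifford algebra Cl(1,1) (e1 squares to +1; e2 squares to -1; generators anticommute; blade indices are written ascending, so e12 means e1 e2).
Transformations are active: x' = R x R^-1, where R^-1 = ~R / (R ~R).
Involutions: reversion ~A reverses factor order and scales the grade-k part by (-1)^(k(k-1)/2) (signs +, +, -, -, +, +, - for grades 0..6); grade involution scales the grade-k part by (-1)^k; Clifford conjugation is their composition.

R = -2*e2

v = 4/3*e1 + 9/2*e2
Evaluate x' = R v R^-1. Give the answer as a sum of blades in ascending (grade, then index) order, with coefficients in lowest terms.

~R = -2*e2, and R ~R = -4, so R^-1 = ~R / (-4).
R v = 9 + 8/3*e12
Answer: -4/3*e1 + 9/2*e2


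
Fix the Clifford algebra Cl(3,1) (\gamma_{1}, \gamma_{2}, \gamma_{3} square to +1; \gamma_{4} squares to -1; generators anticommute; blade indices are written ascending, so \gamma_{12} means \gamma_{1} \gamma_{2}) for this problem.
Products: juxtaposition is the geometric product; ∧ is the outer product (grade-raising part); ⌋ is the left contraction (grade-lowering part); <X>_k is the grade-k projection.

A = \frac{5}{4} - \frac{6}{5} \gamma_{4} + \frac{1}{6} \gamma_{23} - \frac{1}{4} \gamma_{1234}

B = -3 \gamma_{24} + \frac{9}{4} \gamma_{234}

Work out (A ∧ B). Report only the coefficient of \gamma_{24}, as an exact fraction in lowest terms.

step 1: -\frac{15}{4} \gamma_{24} + \frac{45}{16} \gamma_{234}
Answer: -\frac{15}{4}


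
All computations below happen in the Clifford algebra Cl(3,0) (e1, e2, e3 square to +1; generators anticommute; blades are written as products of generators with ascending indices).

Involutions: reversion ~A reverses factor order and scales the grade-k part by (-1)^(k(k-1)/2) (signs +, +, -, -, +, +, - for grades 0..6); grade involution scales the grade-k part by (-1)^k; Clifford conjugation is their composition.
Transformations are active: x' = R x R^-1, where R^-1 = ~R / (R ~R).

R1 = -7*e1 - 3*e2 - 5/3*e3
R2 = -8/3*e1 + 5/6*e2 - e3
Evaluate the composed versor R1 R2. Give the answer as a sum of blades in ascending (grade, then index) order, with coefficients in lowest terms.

Distribute over the terms of R1 (each basis-blade product reordered to ascending indices, repeated generators contracted through their squares):
(-7*e1) R2 = 56/3 - 35/6*e1 e2 + 7*e1 e3
(-3*e2) R2 = -5/2 - 8*e1 e2 + 3*e2 e3
(-5/3*e3) R2 = 5/3 - 40/9*e1 e3 + 25/18*e2 e3
Summing the partial products and collecting blades:
Answer: 107/6 - 83/6*e1 e2 + 23/9*e1 e3 + 79/18*e2 e3


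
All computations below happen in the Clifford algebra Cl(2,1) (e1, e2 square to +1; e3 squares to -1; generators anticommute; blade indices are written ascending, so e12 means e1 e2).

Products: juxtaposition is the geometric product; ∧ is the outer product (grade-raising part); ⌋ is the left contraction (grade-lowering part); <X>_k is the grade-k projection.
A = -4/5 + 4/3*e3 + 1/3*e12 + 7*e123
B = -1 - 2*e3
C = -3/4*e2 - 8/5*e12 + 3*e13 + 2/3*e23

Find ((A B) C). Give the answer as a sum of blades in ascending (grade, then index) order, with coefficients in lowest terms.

step 1: 52/15 + 4/15*e3 + 41/3*e12 - 23/3*e123
step 2: 328/15 - 2621/180*e1 + 926/45*e2 - 184/15*e3 - 416/75*e12 + 2477/180*e13 - 1732/45*e23 - 32/75*e123
Answer: 328/15 - 2621/180*e1 + 926/45*e2 - 184/15*e3 - 416/75*e12 + 2477/180*e13 - 1732/45*e23 - 32/75*e123


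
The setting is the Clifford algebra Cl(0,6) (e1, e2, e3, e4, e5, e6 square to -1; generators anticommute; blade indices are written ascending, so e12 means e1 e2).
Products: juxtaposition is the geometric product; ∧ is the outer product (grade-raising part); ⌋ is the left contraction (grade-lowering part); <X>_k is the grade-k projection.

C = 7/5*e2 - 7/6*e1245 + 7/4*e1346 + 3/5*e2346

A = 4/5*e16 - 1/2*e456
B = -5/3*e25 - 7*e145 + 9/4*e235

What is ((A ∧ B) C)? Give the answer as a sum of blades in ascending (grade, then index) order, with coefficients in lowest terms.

step 1: -4/3*e1256 - 9/5*e12356
step 2: -14/9*e46 - 27/25*e145 + 28/15*e156 + 63/20*e245 - 21/10*e346 - 4/5*e1345 - 63/25*e1356 + 7/3*e2345
Answer: -14/9*e46 - 27/25*e145 + 28/15*e156 + 63/20*e245 - 21/10*e346 - 4/5*e1345 - 63/25*e1356 + 7/3*e2345


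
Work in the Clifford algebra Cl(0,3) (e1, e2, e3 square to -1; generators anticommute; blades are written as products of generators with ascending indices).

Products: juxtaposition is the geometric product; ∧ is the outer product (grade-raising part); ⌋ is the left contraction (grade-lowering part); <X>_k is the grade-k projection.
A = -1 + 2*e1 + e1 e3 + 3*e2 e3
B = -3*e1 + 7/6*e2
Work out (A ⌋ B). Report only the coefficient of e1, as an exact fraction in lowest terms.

step 1: 6 + 3*e1 - 7/6*e2
Answer: 3


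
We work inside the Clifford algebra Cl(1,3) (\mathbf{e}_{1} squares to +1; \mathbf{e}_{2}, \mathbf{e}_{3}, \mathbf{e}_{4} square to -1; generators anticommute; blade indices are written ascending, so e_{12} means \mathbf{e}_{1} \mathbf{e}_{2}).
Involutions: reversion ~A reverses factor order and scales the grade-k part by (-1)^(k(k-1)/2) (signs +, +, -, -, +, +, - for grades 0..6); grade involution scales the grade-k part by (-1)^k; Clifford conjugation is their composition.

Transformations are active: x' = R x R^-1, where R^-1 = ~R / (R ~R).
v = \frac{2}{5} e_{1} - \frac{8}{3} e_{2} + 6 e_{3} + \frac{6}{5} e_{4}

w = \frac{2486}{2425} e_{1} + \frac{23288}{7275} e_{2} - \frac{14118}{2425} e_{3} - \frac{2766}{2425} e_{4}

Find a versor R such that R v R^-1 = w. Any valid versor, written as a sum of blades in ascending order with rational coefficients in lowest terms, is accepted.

Construction: equal norms (both -\frac{9988}{225}) license R = v + w = \frac{3456}{2425} e_{1} + \frac{1296}{2425} e_{2} + \frac{432}{2425} e_{3} + \frac{144}{2425} e_{4} — nothing changes along that direction, while (v - w)/2 changes sign, so v maps onto w.
Answer: \frac{3456}{2425} e_{1} + \frac{1296}{2425} e_{2} + \frac{432}{2425} e_{3} + \frac{144}{2425} e_{4}


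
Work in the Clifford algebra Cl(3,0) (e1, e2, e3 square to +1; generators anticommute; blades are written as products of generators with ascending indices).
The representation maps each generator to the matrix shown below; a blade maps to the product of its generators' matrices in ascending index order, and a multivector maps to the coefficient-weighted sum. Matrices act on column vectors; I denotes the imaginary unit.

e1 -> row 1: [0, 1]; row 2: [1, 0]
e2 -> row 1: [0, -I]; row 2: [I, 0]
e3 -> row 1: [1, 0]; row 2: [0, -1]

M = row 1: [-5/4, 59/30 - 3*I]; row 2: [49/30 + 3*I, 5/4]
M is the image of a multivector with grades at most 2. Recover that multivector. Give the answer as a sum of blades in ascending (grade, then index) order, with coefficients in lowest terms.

Method: 1, rho(e1), rho(e2), rho(e3) form a trace-orthogonal basis of the 2x2 complex matrices (tr(X Y) = 2 if X = Y, else 0), so M = m0*1 + m1*rho(e1) + m2*rho(e2) + m3*rho(e3) with m0 = tr(M)/2 = 0, m1 = tr(M rho(e1))/2 = 9/5, m2 = tr(M rho(e2))/2 = 3 + I/6, m3 = tr(M rho(e3))/2 = -5/4.
Multiplying table entries, the bivector images are rho(e1 e2) = I*rho(e3), rho(e1 e3) = -I*rho(e2), rho(e2 e3) = I*rho(e1); with real blade coefficients the real parts of m0..m3 are the coefficients of 1, e1, e2, e3 and the imaginary parts give the bivectors (e2 e3: Im m1, e1 e3: -Im m2, e1 e2: Im m3).
Answer: 9/5*e1 + 3*e2 - 5/4*e3 - 1/6*e1 e3
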